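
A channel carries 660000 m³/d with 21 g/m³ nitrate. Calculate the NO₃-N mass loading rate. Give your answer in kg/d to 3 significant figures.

660000 m³/d = 7.639 m³/s.
Mass flux = Q·C = 7.639 m³/s × 21 g/m³ = 160.4 g/s.
= 160.4 g/s × 86.4 = 1.386e+04 kg/d.

13900 kg/d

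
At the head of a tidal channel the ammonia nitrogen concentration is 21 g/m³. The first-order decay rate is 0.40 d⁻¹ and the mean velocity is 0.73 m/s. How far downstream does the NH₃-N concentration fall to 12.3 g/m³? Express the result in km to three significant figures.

84.3 km

From C = C₀·e^(−kt), t = ln(C₀/C)/k = ln(21/12.3)/0.40 = 0.5349/0.40 = 1.337 d.
Distance = v·t = 0.73 m/s × 1.155e+05 s = 8.435e+04 m = 84.35 km.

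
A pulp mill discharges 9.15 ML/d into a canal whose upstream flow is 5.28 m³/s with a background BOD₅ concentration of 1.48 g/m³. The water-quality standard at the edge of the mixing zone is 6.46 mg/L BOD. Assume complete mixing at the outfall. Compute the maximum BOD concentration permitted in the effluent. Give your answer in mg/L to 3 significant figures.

9.15 ML/d = 0.1059 m³/s.
Mass balance: 6.46·5.386 = 0.1059·Cₑ + 5.28·1.48.
Cₑ = (34.79 − 7.814) / 0.1059 = 254.7 mg/L.

255 mg/L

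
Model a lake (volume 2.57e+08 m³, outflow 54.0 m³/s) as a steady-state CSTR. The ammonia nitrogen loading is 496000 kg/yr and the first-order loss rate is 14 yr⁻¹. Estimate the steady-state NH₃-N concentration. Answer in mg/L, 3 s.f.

Outflow Q = 54.0 m³/s × 3.156e+07 s/yr = 1.704e+09 m³/yr.
Steady-state CSTR mass balance: W = Q·C + k·V·C, so C = W/(Q + kV).
Q + kV = 1.704e+09 + 14·2.57e+08 = 5.302e+09 m³/yr.
C = 496000/5.302e+09 = 9.355e-05 kg/m³ = 0.09355 mg/L.

0.0935 mg/L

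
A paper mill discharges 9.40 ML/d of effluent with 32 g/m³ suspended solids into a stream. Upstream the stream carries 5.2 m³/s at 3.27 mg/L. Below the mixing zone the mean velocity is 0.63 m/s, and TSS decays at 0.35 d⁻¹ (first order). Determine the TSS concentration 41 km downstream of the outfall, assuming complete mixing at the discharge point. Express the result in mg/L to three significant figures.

2.96 mg/L

9.40 ML/d = 0.1088 m³/s.
After complete mixing, C₀ = (0.1088·32 + 5.2·3.27) / 5.309 = 3.859 mg/L.
Travel time t = 4.1e+04 m / 0.63 m/s = 6.508e+04 s = 0.7532 d.
C = 3.859·exp(−0.35·0.7532) = 3.859·0.7683 = 2.965 mg/L.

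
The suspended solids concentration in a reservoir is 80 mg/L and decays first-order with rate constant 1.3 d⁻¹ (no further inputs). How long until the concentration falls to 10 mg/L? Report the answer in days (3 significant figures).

t = ln(C₀/C)/k = ln(80/10)/1.3 = 2.079/1.3 = 1.6 d.

1.60 d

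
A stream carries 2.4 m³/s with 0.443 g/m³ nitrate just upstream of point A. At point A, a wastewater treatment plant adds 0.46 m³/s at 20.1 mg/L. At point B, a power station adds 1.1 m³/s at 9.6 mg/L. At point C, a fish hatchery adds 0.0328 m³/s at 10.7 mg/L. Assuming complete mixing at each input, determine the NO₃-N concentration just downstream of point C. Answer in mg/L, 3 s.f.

5.31 mg/L

After input A: C = (2.4·0.443 + 0.46·20.1) / 2.86 = 3.605 mg/L.
After input B: C = (2.86·3.605 + 1.1·9.6) / 3.96 = 5.27 mg/L.
After input C: C = (3.96·5.27 + 0.0328·10.7) / 3.993 = 5.315 mg/L.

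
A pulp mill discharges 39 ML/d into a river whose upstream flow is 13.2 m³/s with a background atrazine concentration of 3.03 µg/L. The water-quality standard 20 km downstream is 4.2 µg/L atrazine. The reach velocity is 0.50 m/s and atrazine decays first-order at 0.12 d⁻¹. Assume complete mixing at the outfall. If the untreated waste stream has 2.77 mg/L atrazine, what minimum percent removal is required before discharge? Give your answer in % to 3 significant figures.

39 ML/d = 0.4514 m³/s.
3.03 µg/L = 0.00303 mg/L.
4.2 µg/L = 0.0042 mg/L.
Travel time to the compliance point: t = 2e+04/0.50 = 4e+04 s = 0.463 d; decay factor exp(−0.12·0.463) = 0.946.
So the concentration just after mixing may be at most 0.0042/0.946 = 0.00444 mg/L.
Mass balance: 0.00444·13.65 = 0.4514·Cₑ + 13.2·0.00303.
Cₑ = (0.06061 − 0.04) / 0.4514 = 0.04567 mg/L.
Required removal = 1 − 0.04567/2.77 = 98.35 %.

98.4 %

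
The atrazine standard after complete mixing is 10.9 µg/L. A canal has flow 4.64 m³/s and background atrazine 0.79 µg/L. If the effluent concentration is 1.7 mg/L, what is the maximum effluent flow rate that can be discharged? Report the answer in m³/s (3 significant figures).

0.0278 m³/s

0.79 µg/L = 0.00079 mg/L.
10.9 µg/L = 0.0109 mg/L.
Mass balance at complete mixing: C_std·(Q_w + Q_r) = Q_w·C_e + Q_r·C_b.
Rearranging, Q_w = Q_r·(C_std − C_b)/(C_e − C_std) = 4.64·(0.0109 − 0.00079) / (1.7 − 0.0109) = 0.02777 m³/s.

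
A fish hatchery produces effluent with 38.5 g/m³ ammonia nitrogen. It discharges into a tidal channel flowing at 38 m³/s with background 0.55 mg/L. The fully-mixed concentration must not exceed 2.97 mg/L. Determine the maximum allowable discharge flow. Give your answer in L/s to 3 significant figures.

2590 L/s

Mass balance at complete mixing: C_std·(Q_w + Q_r) = Q_w·C_e + Q_r·C_b.
Rearranging, Q_w = Q_r·(C_std − C_b)/(C_e − C_std) = 38·(2.97 − 0.55) / (38.5 − 2.97) = 2.588 m³/s.
= 2588 L/s.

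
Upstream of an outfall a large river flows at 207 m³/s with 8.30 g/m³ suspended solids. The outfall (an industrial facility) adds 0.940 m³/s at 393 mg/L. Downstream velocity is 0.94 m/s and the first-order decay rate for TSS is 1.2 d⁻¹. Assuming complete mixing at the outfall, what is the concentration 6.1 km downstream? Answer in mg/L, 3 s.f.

9.17 mg/L

After complete mixing, C₀ = (0.94·393 + 207·8.3) / 207.9 = 10.04 mg/L.
Travel time t = 6100 m / 0.94 m/s = 6489 s = 0.07511 d.
C = 10.04·exp(−1.2·0.07511) = 10.04·0.9138 = 9.174 mg/L.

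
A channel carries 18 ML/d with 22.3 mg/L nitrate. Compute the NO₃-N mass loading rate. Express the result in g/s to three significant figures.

18 ML/d = 0.2083 m³/s.
Mass flux = Q·C = 0.2083 m³/s × 22.3 g/m³ = 4.646 g/s.

4.65 g/s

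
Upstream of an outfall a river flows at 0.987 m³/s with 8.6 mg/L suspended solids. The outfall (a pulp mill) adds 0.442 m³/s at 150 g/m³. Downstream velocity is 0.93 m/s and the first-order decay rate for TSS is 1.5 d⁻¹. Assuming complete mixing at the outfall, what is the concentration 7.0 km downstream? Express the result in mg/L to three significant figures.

45.9 mg/L

After complete mixing, C₀ = (0.442·150 + 0.987·8.6) / 1.429 = 52.34 mg/L.
Travel time t = 7000 m / 0.93 m/s = 7527 s = 0.08712 d.
C = 52.34·exp(−1.5·0.08712) = 52.34·0.8775 = 45.93 mg/L.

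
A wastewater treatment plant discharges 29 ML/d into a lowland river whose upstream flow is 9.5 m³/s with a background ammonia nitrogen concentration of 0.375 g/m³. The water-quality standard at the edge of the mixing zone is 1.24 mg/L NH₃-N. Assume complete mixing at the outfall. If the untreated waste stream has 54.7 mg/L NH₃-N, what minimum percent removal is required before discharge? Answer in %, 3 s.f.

29 ML/d = 0.3356 m³/s.
Mass balance: 1.24·9.836 = 0.3356·Cₑ + 9.5·0.375.
Cₑ = (12.2 − 3.562) / 0.3356 = 25.72 mg/L.
Required removal = 1 − 25.72/54.7 = 52.98 %.

53.0 %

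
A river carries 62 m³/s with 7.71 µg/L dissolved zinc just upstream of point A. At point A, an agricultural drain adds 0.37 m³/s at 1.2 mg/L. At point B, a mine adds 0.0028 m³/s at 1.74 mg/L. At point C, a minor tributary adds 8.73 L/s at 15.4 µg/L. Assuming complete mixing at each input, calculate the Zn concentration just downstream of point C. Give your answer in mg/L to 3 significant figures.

0.0149 mg/L

7.71 µg/L = 0.00771 mg/L.
After input A: C = (62·0.00771 + 0.37·1.2) / 62.37 = 0.01478 mg/L.
After input B: C = (62.37·0.01478 + 0.0028·1.74) / 62.37 = 0.01486 mg/L.
8.73 L/s = 0.00873 m³/s.
15.4 µg/L = 0.0154 mg/L.
After input C: C = (62.37·0.01486 + 0.00873·0.0154) / 62.38 = 0.01486 mg/L.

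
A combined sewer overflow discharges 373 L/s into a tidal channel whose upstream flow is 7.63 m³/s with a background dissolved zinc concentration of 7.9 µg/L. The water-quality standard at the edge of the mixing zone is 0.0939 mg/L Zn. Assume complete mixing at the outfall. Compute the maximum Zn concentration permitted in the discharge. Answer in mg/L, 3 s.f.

373 L/s = 0.373 m³/s.
7.9 µg/L = 0.0079 mg/L.
Mass balance: 0.0939·8.003 = 0.373·Cₑ + 7.63·0.0079.
Cₑ = (0.7515 − 0.06028) / 0.373 = 1.853 mg/L.

1.85 mg/L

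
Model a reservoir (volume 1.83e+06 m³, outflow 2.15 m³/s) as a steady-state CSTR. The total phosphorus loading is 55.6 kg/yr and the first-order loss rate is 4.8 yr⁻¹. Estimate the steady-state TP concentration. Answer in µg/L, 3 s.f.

Outflow Q = 2.15 m³/s × 3.156e+07 s/yr = 6.785e+07 m³/yr.
Steady-state CSTR mass balance: W = Q·C + k·V·C, so C = W/(Q + kV).
Q + kV = 6.785e+07 + 4.8·1.83e+06 = 7.663e+07 m³/yr.
C = 55.6/7.663e+07 = 7.255e-07 kg/m³ = 0.0007255 mg/L = 0.7255 µg/L.

0.726 µg/L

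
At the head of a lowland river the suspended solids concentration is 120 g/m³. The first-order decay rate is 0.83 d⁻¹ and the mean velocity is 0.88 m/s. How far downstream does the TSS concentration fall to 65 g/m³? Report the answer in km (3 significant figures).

56.2 km

From C = C₀·e^(−kt), t = ln(C₀/C)/k = ln(120/65)/0.83 = 0.6131/0.83 = 0.7387 d.
Distance = v·t = 0.88 m/s × 6.382e+04 s = 5.616e+04 m = 56.16 km.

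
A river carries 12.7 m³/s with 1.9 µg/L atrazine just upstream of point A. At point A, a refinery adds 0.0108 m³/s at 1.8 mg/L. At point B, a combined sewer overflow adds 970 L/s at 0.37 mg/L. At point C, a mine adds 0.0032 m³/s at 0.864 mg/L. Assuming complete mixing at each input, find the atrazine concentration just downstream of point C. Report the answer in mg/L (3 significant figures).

0.0296 mg/L

1.9 µg/L = 0.0019 mg/L.
After input A: C = (12.7·0.0019 + 0.0108·1.8) / 12.71 = 0.003428 mg/L.
970 L/s = 0.97 m³/s.
After input B: C = (12.71·0.003428 + 0.97·0.37) / 13.68 = 0.02942 mg/L.
After input C: C = (13.68·0.02942 + 0.0032·0.864) / 13.68 = 0.02961 mg/L.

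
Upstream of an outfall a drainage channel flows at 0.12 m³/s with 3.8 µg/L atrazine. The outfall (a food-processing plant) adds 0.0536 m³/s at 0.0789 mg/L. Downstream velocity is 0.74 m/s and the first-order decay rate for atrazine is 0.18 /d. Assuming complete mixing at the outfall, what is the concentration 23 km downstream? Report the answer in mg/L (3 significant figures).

0.0253 mg/L

3.8 µg/L = 0.0038 mg/L.
After complete mixing, C₀ = (0.0536·0.0789 + 0.12·0.0038) / 0.1736 = 0.02699 mg/L.
Travel time t = 2.3e+04 m / 0.74 m/s = 3.108e+04 s = 0.3597 d.
C = 0.02699·exp(−0.18·0.3597) = 0.02699·0.9373 = 0.0253 mg/L.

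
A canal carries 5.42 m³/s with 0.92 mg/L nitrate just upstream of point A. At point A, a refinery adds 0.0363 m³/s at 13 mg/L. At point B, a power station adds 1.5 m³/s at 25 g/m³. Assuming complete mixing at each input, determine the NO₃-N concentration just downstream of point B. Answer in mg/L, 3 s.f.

After input A: C = (5.42·0.92 + 0.0363·13) / 5.456 = 1 mg/L.
After input B: C = (5.456·1 + 1.5·25) / 6.956 = 6.175 mg/L.

6.18 mg/L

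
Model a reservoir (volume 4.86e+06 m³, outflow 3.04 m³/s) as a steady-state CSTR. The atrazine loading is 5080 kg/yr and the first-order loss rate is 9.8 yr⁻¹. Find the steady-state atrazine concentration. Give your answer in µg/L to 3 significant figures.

35.4 µg/L

Outflow Q = 3.04 m³/s × 3.156e+07 s/yr = 9.594e+07 m³/yr.
Steady-state CSTR mass balance: W = Q·C + k·V·C, so C = W/(Q + kV).
Q + kV = 9.594e+07 + 9.8·4.86e+06 = 1.436e+08 m³/yr.
C = 5080/1.436e+08 = 3.539e-05 kg/m³ = 0.03539 mg/L = 35.39 µg/L.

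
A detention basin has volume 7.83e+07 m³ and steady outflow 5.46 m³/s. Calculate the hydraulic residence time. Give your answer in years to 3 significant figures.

0.454 yr

Q = 5.46 m³/s × 3.156e+07 s/yr = 1.723e+08 m³/yr.
Hydraulic residence time τ = V/Q = 7.83e+07/1.723e+08 = 0.4544 yr.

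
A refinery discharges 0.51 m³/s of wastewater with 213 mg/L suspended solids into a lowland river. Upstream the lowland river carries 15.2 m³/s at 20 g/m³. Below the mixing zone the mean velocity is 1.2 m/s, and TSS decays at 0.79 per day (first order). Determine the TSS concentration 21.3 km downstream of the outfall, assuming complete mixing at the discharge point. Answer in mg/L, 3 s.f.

22.3 mg/L

After complete mixing, C₀ = (0.51·213 + 15.2·20) / 15.71 = 26.27 mg/L.
Travel time t = 2.13e+04 m / 1.2 m/s = 1.775e+04 s = 0.2054 d.
C = 26.27·exp(−0.79·0.2054) = 26.27·0.8502 = 22.33 mg/L.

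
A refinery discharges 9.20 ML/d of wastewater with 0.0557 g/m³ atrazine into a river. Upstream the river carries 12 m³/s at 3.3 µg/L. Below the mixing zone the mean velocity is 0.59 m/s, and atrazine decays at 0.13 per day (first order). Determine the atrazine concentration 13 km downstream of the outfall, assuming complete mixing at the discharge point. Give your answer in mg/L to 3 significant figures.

9.20 ML/d = 0.1065 m³/s.
3.3 µg/L = 0.0033 mg/L.
After complete mixing, C₀ = (0.1065·0.0557 + 12·0.0033) / 12.11 = 0.003761 mg/L.
Travel time t = 1.3e+04 m / 0.59 m/s = 2.203e+04 s = 0.255 d.
C = 0.003761·exp(−0.13·0.255) = 0.003761·0.9674 = 0.003638 mg/L.

0.00364 mg/L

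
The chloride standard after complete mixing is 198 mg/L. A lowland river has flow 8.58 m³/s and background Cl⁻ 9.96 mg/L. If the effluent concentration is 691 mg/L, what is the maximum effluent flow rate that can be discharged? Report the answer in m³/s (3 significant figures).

Mass balance at complete mixing: C_std·(Q_w + Q_r) = Q_w·C_e + Q_r·C_b.
Rearranging, Q_w = Q_r·(C_std − C_b)/(C_e − C_std) = 8.58·(198 − 9.96) / (691 − 198) = 3.273 m³/s.

3.27 m³/s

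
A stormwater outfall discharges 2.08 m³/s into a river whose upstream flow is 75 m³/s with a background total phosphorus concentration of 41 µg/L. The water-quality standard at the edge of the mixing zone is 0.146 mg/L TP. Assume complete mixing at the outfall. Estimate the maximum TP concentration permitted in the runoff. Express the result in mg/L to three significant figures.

41 µg/L = 0.041 mg/L.
Mass balance: 0.146·77.08 = 2.08·Cₑ + 75·0.041.
Cₑ = (11.25 − 3.075) / 2.08 = 3.932 mg/L.

3.93 mg/L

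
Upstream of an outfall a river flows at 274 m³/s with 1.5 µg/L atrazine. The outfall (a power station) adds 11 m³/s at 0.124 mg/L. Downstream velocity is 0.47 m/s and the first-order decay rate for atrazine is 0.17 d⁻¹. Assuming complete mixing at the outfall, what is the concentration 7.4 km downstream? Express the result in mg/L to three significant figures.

1.5 µg/L = 0.0015 mg/L.
After complete mixing, C₀ = (11·0.124 + 274·0.0015) / 285 = 0.006228 mg/L.
Travel time t = 7400 m / 0.47 m/s = 1.574e+04 s = 0.1822 d.
C = 0.006228·exp(−0.17·0.1822) = 0.006228·0.9695 = 0.006038 mg/L.

0.00604 mg/L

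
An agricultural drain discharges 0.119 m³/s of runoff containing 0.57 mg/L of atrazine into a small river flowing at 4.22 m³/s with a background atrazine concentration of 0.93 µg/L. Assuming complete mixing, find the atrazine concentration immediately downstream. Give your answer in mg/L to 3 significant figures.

0.0165 mg/L

0.93 µg/L = 0.00093 mg/L.
Conservation of mass across the mixing zone: C = (0.119·0.57 + 4.22·0.00093) / (0.119 + 4.22) = 0.07175/4.339 = 0.01654 mg/L.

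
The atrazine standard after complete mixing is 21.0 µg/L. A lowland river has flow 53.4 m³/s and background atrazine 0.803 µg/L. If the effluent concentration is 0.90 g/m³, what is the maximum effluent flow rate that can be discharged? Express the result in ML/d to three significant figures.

0.803 µg/L = 0.000803 mg/L.
21.0 µg/L = 0.021 mg/L.
Mass balance at complete mixing: C_std·(Q_w + Q_r) = Q_w·C_e + Q_r·C_b.
Rearranging, Q_w = Q_r·(C_std − C_b)/(C_e − C_std) = 53.4·(0.021 − 0.000803) / (0.9 − 0.021) = 1.227 m³/s.
= 106 ML/d.

106 ML/d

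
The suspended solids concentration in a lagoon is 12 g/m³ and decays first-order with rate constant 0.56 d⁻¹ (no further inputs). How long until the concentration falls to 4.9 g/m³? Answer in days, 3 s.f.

t = ln(C₀/C)/k = ln(12/4.9)/0.56 = 0.8957/0.56 = 1.599 d.

1.60 d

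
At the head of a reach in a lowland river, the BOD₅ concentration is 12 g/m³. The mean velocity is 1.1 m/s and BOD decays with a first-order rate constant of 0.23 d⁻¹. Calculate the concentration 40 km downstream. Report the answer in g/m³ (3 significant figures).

Travel time t = 40 km / 1.1 m/s = 4e+04/1.1 = 3.636e+04 s = 0.4209 d.
First-order decay: C = 12·exp(−0.23·0.4209) = 12·0.9077 = 10.89 g/m³.

10.9 g/m³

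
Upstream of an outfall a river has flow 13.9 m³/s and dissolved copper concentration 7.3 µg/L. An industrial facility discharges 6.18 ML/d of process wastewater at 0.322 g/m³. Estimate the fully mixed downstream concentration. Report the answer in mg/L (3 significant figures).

0.00891 mg/L

6.18 ML/d = 0.07153 m³/s.
7.3 µg/L = 0.0073 mg/L.
Flow-weighted mixing gives C = (0.07153·0.322 + 13.9·0.0073) / (0.07153 + 13.9) = 0.1245/13.97 = 0.008911 mg/L.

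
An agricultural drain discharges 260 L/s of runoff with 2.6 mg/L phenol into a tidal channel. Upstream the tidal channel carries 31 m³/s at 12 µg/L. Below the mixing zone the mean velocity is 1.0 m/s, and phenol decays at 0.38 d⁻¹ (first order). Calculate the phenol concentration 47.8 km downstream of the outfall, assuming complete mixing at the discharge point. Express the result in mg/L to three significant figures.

0.0272 mg/L

260 L/s = 0.26 m³/s.
12 µg/L = 0.012 mg/L.
After complete mixing, C₀ = (0.26·2.6 + 31·0.012) / 31.26 = 0.03353 mg/L.
Travel time t = 4.78e+04 m / 1.0 m/s = 4.78e+04 s = 0.5532 d.
C = 0.03353·exp(−0.38·0.5532) = 0.03353·0.8104 = 0.02717 mg/L.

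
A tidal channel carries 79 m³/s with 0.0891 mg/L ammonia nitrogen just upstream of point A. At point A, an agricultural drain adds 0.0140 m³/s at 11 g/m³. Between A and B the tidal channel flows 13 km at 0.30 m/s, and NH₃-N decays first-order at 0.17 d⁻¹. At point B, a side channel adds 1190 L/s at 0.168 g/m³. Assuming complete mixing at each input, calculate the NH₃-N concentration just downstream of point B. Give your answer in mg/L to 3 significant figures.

0.0848 mg/L

After input A: C = (79·0.0891 + 0.014·11) / 79.01 = 0.09103 mg/L.
Over the 13 km reach to input B (t = 4.333e+04 s = 0.5015 d), decay gives C = 0.09103·exp(−0.17·0.5015) = 0.08359 mg/L.
1190 L/s = 1.19 m³/s.
After input B: C = (79.01·0.08359 + 1.19·0.168) / 80.2 = 0.08485 mg/L.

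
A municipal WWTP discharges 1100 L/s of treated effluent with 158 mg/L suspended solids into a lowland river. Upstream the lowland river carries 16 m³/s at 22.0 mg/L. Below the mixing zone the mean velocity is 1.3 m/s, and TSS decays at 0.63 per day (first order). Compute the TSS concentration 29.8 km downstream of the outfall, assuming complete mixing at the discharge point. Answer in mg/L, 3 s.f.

26.0 mg/L

1100 L/s = 1.1 m³/s.
After complete mixing, C₀ = (1.1·158 + 16·22) / 17.1 = 30.75 mg/L.
Travel time t = 2.98e+04 m / 1.3 m/s = 2.292e+04 s = 0.2653 d.
C = 30.75·exp(−0.63·0.2653) = 30.75·0.8461 = 26.02 mg/L.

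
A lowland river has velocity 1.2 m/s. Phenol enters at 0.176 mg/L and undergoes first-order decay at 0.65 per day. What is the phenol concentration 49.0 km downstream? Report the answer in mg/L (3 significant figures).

Travel time t = 49.0 km / 1.2 m/s = 4.9e+04/1.2 = 4.083e+04 s = 0.4726 d.
First-order decay: C = 0.176·exp(−0.65·0.4726) = 0.176·0.7355 = 0.1294 mg/L.

0.129 mg/L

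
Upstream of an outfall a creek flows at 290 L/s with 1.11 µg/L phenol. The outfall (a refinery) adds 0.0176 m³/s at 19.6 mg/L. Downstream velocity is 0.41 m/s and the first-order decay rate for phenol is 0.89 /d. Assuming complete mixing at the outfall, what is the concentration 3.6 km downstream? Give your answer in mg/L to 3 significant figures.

290 L/s = 0.29 m³/s.
1.11 µg/L = 0.00111 mg/L.
After complete mixing, C₀ = (0.0176·19.6 + 0.29·0.00111) / 0.3076 = 1.123 mg/L.
Travel time t = 3600 m / 0.41 m/s = 8780 s = 0.1016 d.
C = 1.123·exp(−0.89·0.1016) = 1.123·0.9135 = 1.025 mg/L.

1.03 mg/L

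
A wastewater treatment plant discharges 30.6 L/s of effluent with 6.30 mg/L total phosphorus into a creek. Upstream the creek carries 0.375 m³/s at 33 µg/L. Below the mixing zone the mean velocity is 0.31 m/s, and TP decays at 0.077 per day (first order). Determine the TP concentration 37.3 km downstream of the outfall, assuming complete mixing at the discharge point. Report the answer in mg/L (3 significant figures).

0.454 mg/L

30.6 L/s = 0.0306 m³/s.
33 µg/L = 0.033 mg/L.
After complete mixing, C₀ = (0.0306·6.3 + 0.375·0.033) / 0.4056 = 0.5058 mg/L.
Travel time t = 3.73e+04 m / 0.31 m/s = 1.203e+05 s = 1.393 d.
C = 0.5058·exp(−0.077·1.393) = 0.5058·0.8983 = 0.4544 mg/L.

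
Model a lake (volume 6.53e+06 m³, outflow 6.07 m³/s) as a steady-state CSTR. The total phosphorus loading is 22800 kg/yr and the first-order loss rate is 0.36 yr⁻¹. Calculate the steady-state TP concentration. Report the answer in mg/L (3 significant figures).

0.118 mg/L

Outflow Q = 6.07 m³/s × 3.156e+07 s/yr = 1.916e+08 m³/yr.
Steady-state CSTR mass balance: W = Q·C + k·V·C, so C = W/(Q + kV).
Q + kV = 1.916e+08 + 0.36·6.53e+06 = 1.939e+08 m³/yr.
C = 22800/1.939e+08 = 0.0001176 kg/m³ = 0.1176 mg/L.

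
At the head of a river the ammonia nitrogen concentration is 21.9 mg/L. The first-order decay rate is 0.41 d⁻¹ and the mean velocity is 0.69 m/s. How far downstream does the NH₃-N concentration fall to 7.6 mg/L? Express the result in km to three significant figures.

154 km

From C = C₀·e^(−kt), t = ln(C₀/C)/k = ln(21.9/7.6)/0.41 = 1.058/0.41 = 2.581 d.
Distance = v·t = 0.69 m/s × 2.23e+05 s = 1.539e+05 m = 153.9 km.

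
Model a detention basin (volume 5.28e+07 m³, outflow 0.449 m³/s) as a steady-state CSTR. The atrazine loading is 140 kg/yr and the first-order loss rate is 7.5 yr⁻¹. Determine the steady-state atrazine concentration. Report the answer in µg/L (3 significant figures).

0.341 µg/L

Outflow Q = 0.449 m³/s × 3.156e+07 s/yr = 1.417e+07 m³/yr.
Steady-state CSTR mass balance: W = Q·C + k·V·C, so C = W/(Q + kV).
Q + kV = 1.417e+07 + 7.5·5.28e+07 = 4.102e+08 m³/yr.
C = 140/4.102e+08 = 3.413e-07 kg/m³ = 0.0003413 mg/L = 0.3413 µg/L.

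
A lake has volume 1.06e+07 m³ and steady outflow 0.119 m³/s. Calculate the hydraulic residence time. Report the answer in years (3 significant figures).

2.82 yr

Q = 0.119 m³/s × 3.156e+07 s/yr = 3.755e+06 m³/yr.
Hydraulic residence time τ = V/Q = 1.06e+07/3.755e+06 = 2.823 yr.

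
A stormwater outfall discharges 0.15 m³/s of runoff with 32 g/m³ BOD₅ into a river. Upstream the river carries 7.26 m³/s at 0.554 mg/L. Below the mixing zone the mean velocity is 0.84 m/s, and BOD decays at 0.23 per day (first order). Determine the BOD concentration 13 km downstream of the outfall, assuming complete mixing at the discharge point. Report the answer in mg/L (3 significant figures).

1.14 mg/L

After complete mixing, C₀ = (0.15·32 + 7.26·0.554) / 7.41 = 1.191 mg/L.
Travel time t = 1.3e+04 m / 0.84 m/s = 1.548e+04 s = 0.1791 d.
C = 1.191·exp(−0.23·0.1791) = 1.191·0.9596 = 1.143 mg/L.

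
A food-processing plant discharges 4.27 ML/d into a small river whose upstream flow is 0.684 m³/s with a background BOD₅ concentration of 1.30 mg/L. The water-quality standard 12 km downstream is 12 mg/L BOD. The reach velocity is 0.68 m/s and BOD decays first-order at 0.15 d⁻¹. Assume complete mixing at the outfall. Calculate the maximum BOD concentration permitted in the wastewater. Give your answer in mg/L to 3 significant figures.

166 mg/L

4.27 ML/d = 0.04942 m³/s.
Travel time to the compliance point: t = 1.2e+04/0.68 = 1.765e+04 s = 0.2042 d; decay factor exp(−0.15·0.2042) = 0.9698.
So the concentration just after mixing may be at most 12/0.9698 = 12.37 mg/L.
Mass balance: 12.37·0.7334 = 0.04942·Cₑ + 0.684·1.3.
Cₑ = (9.075 − 0.8892) / 0.04942 = 165.6 mg/L.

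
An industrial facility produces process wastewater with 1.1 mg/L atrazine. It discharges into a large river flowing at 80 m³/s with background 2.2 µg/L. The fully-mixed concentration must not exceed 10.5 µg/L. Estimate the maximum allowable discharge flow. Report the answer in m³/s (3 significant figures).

0.609 m³/s

2.2 µg/L = 0.0022 mg/L.
10.5 µg/L = 0.0105 mg/L.
Mass balance at complete mixing: C_std·(Q_w + Q_r) = Q_w·C_e + Q_r·C_b.
Rearranging, Q_w = Q_r·(C_std − C_b)/(C_e − C_std) = 80·(0.0105 − 0.0022) / (1.1 − 0.0105) = 0.6095 m³/s.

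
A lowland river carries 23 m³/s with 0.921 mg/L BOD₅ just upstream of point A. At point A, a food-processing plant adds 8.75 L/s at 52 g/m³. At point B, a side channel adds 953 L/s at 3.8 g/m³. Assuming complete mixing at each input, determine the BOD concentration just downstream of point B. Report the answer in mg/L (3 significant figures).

1.05 mg/L

8.75 L/s = 0.00875 m³/s.
After input A: C = (23·0.921 + 0.00875·52) / 23.01 = 0.9404 mg/L.
953 L/s = 0.953 m³/s.
After input B: C = (23.01·0.9404 + 0.953·3.8) / 23.96 = 1.054 mg/L.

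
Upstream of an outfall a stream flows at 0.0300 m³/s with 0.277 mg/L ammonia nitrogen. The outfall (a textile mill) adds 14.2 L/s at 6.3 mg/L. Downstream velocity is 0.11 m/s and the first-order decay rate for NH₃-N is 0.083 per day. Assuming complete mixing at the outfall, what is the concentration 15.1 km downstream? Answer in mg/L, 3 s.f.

1.94 mg/L

14.2 L/s = 0.0142 m³/s.
After complete mixing, C₀ = (0.0142·6.3 + 0.03·0.277) / 0.0442 = 2.212 mg/L.
Travel time t = 1.51e+04 m / 0.11 m/s = 1.373e+05 s = 1.589 d.
C = 2.212·exp(−0.083·1.589) = 2.212·0.8765 = 1.939 mg/L.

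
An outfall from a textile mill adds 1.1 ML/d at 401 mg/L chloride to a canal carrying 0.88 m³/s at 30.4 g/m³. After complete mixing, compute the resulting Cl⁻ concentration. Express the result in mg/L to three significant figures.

1.1 ML/d = 0.01273 m³/s.
By mass balance at complete mixing, C = (0.01273·401 + 0.88·30.4) / (0.01273 + 0.88) = 31.86/0.8927 = 35.69 mg/L.

35.7 mg/L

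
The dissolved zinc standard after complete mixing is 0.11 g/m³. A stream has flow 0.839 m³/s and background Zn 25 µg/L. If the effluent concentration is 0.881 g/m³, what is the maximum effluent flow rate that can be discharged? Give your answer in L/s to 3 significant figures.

25 µg/L = 0.025 mg/L.
Mass balance at complete mixing: C_std·(Q_w + Q_r) = Q_w·C_e + Q_r·C_b.
Rearranging, Q_w = Q_r·(C_std − C_b)/(C_e − C_std) = 0.839·(0.11 − 0.025) / (0.881 − 0.11) = 0.0925 m³/s.
= 92.5 L/s.

92.5 L/s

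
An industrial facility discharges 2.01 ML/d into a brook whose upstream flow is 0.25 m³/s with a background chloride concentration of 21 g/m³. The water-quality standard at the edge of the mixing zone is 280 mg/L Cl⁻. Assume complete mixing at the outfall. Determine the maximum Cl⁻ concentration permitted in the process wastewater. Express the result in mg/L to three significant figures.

2.01 ML/d = 0.02326 m³/s.
Mass balance: 280·0.2733 = 0.02326·Cₑ + 0.25·21.
Cₑ = (76.51 − 5.25) / 0.02326 = 3063 mg/L.

3060 mg/L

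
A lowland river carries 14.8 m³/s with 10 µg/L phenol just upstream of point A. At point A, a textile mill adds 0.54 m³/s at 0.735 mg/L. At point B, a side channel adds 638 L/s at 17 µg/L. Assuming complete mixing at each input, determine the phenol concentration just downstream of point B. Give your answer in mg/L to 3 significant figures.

0.0348 mg/L

10 µg/L = 0.01 mg/L.
After input A: C = (14.8·0.01 + 0.54·0.735) / 15.34 = 0.03552 mg/L.
638 L/s = 0.638 m³/s.
17 µg/L = 0.017 mg/L.
After input B: C = (15.34·0.03552 + 0.638·0.017) / 15.98 = 0.03478 mg/L.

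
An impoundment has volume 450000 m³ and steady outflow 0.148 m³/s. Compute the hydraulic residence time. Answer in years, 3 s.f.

0.0963 yr

Q = 0.148 m³/s × 3.156e+07 s/yr = 4.671e+06 m³/yr.
Hydraulic residence time τ = V/Q = 450000/4.671e+06 = 0.09635 yr.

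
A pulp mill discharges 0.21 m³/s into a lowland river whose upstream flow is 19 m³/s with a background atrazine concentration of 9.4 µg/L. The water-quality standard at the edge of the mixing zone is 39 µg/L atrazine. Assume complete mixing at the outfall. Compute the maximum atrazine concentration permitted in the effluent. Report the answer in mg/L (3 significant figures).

9.4 µg/L = 0.0094 mg/L.
39 µg/L = 0.039 mg/L.
Mass balance: 0.039·19.21 = 0.21·Cₑ + 19·0.0094.
Cₑ = (0.7492 − 0.1786) / 0.21 = 2.717 mg/L.

2.72 mg/L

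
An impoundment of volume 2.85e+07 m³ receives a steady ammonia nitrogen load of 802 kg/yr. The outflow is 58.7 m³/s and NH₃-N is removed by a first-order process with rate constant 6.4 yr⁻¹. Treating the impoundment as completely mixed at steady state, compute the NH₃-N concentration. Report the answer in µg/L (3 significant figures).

0.394 µg/L

Outflow Q = 58.7 m³/s × 3.156e+07 s/yr = 1.852e+09 m³/yr.
Steady-state CSTR mass balance: W = Q·C + k·V·C, so C = W/(Q + kV).
Q + kV = 1.852e+09 + 6.4·2.85e+07 = 2.035e+09 m³/yr.
C = 802/2.035e+09 = 3.941e-07 kg/m³ = 0.0003941 mg/L = 0.3941 µg/L.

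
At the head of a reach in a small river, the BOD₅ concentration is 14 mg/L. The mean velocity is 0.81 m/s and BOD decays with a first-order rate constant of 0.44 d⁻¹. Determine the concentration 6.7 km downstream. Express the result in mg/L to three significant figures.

Travel time t = 6.7 km / 0.81 m/s = 6700/0.81 = 8272 s = 0.09574 d.
First-order decay: C = 14·exp(−0.44·0.09574) = 14·0.9588 = 13.42 mg/L.

13.4 mg/L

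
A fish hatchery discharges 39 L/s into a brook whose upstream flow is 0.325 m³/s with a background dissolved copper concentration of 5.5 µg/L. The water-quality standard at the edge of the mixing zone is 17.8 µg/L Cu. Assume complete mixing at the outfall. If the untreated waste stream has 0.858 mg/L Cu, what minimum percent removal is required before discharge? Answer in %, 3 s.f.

39 L/s = 0.039 m³/s.
5.5 µg/L = 0.0055 mg/L.
17.8 µg/L = 0.0178 mg/L.
Mass balance: 0.0178·0.364 = 0.039·Cₑ + 0.325·0.0055.
Cₑ = (0.006479 − 0.001788) / 0.039 = 0.1203 mg/L.
Required removal = 1 − 0.1203/0.858 = 85.98 %.

86.0 %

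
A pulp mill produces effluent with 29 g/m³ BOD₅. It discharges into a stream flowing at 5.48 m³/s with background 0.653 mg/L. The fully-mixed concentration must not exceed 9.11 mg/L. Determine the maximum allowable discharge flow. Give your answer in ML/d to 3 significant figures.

201 ML/d

Mass balance at complete mixing: C_std·(Q_w + Q_r) = Q_w·C_e + Q_r·C_b.
Rearranging, Q_w = Q_r·(C_std − C_b)/(C_e − C_std) = 5.48·(9.11 − 0.653) / (29 − 9.11) = 2.33 m³/s.
= 201.3 ML/d.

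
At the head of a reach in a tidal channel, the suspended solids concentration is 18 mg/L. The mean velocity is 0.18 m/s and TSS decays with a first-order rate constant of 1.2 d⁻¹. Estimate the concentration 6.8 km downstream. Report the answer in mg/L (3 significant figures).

10.7 mg/L

Travel time t = 6.8 km / 0.18 m/s = 6800/0.18 = 3.778e+04 s = 0.4372 d.
First-order decay: C = 18·exp(−1.2·0.4372) = 18·0.5917 = 10.65 mg/L.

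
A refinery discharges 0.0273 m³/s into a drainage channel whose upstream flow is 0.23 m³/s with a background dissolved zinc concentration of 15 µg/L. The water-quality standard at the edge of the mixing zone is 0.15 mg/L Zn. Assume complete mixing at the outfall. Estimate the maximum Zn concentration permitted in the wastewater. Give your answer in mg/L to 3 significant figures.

15 µg/L = 0.015 mg/L.
Mass balance: 0.15·0.2573 = 0.0273·Cₑ + 0.23·0.015.
Cₑ = (0.0386 − 0.00345) / 0.0273 = 1.287 mg/L.

1.29 mg/L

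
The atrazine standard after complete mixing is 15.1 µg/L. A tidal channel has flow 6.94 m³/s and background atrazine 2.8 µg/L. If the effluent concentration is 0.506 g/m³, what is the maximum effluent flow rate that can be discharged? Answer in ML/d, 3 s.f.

15.0 ML/d

2.8 µg/L = 0.0028 mg/L.
15.1 µg/L = 0.0151 mg/L.
Mass balance at complete mixing: C_std·(Q_w + Q_r) = Q_w·C_e + Q_r·C_b.
Rearranging, Q_w = Q_r·(C_std − C_b)/(C_e − C_std) = 6.94·(0.0151 − 0.0028) / (0.506 − 0.0151) = 0.1739 m³/s.
= 15.02 ML/d.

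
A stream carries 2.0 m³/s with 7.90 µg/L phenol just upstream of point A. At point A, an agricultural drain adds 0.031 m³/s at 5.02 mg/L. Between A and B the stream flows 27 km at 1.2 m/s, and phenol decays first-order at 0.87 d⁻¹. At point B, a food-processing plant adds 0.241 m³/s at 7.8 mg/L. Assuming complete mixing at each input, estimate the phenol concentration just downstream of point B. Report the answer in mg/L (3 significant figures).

7.90 µg/L = 0.0079 mg/L.
After input A: C = (2·0.0079 + 0.031·5.02) / 2.031 = 0.0844 mg/L.
Over the 27 km reach to input B (t = 2.25e+04 s = 0.2604 d), decay gives C = 0.0844·exp(−0.87·0.2604) = 0.06729 mg/L.
After input B: C = (2.031·0.06729 + 0.241·7.8) / 2.272 = 0.8875 mg/L.

0.888 mg/L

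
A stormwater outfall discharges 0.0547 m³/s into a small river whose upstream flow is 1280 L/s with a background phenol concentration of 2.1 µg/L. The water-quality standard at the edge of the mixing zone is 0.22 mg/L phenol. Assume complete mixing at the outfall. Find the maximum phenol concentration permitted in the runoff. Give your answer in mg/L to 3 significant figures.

5.32 mg/L

1280 L/s = 1.28 m³/s.
2.1 µg/L = 0.0021 mg/L.
Mass balance: 0.22·1.335 = 0.0547·Cₑ + 1.28·0.0021.
Cₑ = (0.2936 − 0.002688) / 0.0547 = 5.319 mg/L.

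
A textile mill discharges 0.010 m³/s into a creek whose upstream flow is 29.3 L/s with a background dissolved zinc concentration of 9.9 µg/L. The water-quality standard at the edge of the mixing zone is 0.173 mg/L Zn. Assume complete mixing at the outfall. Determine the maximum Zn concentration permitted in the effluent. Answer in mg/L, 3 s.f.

29.3 L/s = 0.0293 m³/s.
9.9 µg/L = 0.0099 mg/L.
Mass balance: 0.173·0.0393 = 0.01·Cₑ + 0.0293·0.0099.
Cₑ = (0.006799 − 0.0002901) / 0.01 = 0.6509 mg/L.

0.651 mg/L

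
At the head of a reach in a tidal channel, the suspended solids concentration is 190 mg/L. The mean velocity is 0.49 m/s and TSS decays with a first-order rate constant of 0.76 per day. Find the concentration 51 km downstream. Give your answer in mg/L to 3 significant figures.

Travel time t = 51 km / 0.49 m/s = 5.1e+04/0.49 = 1.041e+05 s = 1.205 d.
First-order decay: C = 190·exp(−0.76·1.205) = 190·0.4003 = 76.06 mg/L.

76.1 mg/L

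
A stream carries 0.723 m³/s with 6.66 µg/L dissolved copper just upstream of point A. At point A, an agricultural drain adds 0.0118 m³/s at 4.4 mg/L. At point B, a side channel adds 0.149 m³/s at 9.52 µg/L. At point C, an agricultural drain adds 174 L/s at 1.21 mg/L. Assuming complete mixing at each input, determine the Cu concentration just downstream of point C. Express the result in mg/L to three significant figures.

0.254 mg/L

6.66 µg/L = 0.00666 mg/L.
After input A: C = (0.723·0.00666 + 0.0118·4.4) / 0.7348 = 0.07721 mg/L.
9.52 µg/L = 0.00952 mg/L.
After input B: C = (0.7348·0.07721 + 0.149·0.00952) / 0.8838 = 0.0658 mg/L.
174 L/s = 0.174 m³/s.
After input C: C = (0.8838·0.0658 + 0.174·1.21) / 1.058 = 0.254 mg/L.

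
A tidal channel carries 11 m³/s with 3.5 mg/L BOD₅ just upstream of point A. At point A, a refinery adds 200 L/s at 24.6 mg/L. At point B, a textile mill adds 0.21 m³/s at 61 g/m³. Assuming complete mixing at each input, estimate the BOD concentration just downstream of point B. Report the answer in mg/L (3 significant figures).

4.93 mg/L

200 L/s = 0.2 m³/s.
After input A: C = (11·3.5 + 0.2·24.6) / 11.2 = 3.877 mg/L.
After input B: C = (11.2·3.877 + 0.21·61) / 11.41 = 4.928 mg/L.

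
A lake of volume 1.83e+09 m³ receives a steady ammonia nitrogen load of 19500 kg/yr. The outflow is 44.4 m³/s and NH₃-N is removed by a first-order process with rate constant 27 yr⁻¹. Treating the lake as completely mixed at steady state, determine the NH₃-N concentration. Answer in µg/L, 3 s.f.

0.384 µg/L

Outflow Q = 44.4 m³/s × 3.156e+07 s/yr = 1.401e+09 m³/yr.
Steady-state CSTR mass balance: W = Q·C + k·V·C, so C = W/(Q + kV).
Q + kV = 1.401e+09 + 27·1.83e+09 = 5.081e+10 m³/yr.
C = 19500/5.081e+10 = 3.838e-07 kg/m³ = 0.0003838 mg/L = 0.3838 µg/L.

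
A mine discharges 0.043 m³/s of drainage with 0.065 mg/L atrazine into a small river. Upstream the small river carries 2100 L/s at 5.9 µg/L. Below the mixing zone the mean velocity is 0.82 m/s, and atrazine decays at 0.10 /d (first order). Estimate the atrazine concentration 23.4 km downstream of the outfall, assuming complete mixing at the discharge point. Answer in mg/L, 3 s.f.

2100 L/s = 2.1 m³/s.
5.9 µg/L = 0.0059 mg/L.
After complete mixing, C₀ = (0.043·0.065 + 2.1·0.0059) / 2.143 = 0.007086 mg/L.
Travel time t = 2.34e+04 m / 0.82 m/s = 2.854e+04 s = 0.3303 d.
C = 0.007086·exp(−0.10·0.3303) = 0.007086·0.9675 = 0.006856 mg/L.

0.00686 mg/L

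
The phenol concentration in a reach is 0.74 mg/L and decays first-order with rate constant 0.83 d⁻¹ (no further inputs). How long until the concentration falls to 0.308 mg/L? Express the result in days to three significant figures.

1.06 d

t = ln(C₀/C)/k = ln(0.74/0.308)/0.83 = 0.8766/0.83 = 1.056 d.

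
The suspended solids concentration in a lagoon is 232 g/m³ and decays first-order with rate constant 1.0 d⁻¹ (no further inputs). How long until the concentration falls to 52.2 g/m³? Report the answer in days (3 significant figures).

t = ln(C₀/C)/k = ln(232/52.2)/1.0 = 1.492/1.0 = 1.492 d.

1.49 d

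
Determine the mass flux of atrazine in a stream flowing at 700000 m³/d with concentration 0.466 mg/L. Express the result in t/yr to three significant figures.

700000 m³/d = 8.102 m³/s.
Mass flux = Q·C = 8.102 m³/s × 0.466 g/m³ = 3.775 g/s.
= 3.775 g/s × 31.56 = 119.1 t/yr.

119 t/yr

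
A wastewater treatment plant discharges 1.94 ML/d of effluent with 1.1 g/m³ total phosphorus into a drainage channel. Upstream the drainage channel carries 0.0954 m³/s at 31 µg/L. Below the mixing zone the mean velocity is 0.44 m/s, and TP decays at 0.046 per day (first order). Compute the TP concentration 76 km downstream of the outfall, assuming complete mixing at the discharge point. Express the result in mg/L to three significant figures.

0.214 mg/L

1.94 ML/d = 0.02245 m³/s.
31 µg/L = 0.031 mg/L.
After complete mixing, C₀ = (0.02245·1.1 + 0.0954·0.031) / 0.1179 = 0.2347 mg/L.
Travel time t = 7.6e+04 m / 0.44 m/s = 1.727e+05 s = 1.999 d.
C = 0.2347·exp(−0.046·1.999) = 0.2347·0.9121 = 0.2141 mg/L.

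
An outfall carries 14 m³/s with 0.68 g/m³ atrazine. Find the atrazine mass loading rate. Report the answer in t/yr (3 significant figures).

Mass flux = Q·C = 14 m³/s × 0.68 g/m³ = 9.52 g/s.
= 9.52 g/s × 31.56 = 300.4 t/yr.

300 t/yr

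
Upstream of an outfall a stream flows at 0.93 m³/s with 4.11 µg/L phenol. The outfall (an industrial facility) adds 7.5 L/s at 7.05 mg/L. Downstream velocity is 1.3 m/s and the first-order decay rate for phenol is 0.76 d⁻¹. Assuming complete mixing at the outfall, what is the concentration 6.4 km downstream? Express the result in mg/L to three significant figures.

0.0579 mg/L

7.5 L/s = 0.0075 m³/s.
4.11 µg/L = 0.00411 mg/L.
After complete mixing, C₀ = (0.0075·7.05 + 0.93·0.00411) / 0.9375 = 0.06048 mg/L.
Travel time t = 6400 m / 1.3 m/s = 4923 s = 0.05698 d.
C = 0.06048·exp(−0.76·0.05698) = 0.06048·0.9576 = 0.05791 mg/L.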